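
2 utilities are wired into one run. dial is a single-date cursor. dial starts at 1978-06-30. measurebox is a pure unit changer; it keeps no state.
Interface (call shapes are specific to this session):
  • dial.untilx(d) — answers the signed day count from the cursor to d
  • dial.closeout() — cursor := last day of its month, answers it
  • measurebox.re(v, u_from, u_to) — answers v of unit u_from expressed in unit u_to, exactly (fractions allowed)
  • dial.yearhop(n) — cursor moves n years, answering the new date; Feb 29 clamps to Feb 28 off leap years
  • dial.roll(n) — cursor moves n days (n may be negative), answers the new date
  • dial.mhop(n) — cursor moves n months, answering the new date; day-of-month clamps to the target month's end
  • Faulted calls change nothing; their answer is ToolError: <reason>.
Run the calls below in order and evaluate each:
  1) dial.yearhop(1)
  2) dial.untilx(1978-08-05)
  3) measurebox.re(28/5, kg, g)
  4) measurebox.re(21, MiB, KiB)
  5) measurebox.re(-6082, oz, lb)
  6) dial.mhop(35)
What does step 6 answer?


Answer: 1982-05-30

Derivation:
CALL yearhop[n=1]
RET  1979-06-30
CALL untilx[d=1978-08-05]
RET  -329
CALL re[v=28/5; u_from=kg; u_to=g]
RET  5600
CALL re[v=21; u_from=MiB; u_to=KiB]
RET  21504
CALL re[v=-6082; u_from=oz; u_to=lb]
RET  -3041/8
CALL mhop[n=35]
RET  1982-05-30


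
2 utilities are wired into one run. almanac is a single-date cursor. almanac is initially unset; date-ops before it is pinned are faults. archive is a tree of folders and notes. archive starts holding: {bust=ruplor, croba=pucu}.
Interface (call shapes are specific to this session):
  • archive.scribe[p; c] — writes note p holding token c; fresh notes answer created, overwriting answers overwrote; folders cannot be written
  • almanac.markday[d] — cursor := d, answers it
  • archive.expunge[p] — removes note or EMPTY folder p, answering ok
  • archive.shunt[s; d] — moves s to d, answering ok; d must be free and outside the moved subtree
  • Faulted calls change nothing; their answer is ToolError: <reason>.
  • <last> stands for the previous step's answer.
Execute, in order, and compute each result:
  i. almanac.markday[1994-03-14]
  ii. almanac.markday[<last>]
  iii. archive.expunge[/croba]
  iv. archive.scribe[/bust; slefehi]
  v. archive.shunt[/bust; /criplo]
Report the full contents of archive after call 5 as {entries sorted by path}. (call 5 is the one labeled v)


Answer: {criplo=slefehi}

Derivation:
>> markday(d→1994-03-14)
<< 1994-03-14
>> markday(d→<last>)
<< 1994-03-14
>> expunge(p→/croba)
<< ok
>> scribe(p→/bust, c→slefehi)
<< overwrote
>> shunt(s→/bust, d→/criplo)
<< ok


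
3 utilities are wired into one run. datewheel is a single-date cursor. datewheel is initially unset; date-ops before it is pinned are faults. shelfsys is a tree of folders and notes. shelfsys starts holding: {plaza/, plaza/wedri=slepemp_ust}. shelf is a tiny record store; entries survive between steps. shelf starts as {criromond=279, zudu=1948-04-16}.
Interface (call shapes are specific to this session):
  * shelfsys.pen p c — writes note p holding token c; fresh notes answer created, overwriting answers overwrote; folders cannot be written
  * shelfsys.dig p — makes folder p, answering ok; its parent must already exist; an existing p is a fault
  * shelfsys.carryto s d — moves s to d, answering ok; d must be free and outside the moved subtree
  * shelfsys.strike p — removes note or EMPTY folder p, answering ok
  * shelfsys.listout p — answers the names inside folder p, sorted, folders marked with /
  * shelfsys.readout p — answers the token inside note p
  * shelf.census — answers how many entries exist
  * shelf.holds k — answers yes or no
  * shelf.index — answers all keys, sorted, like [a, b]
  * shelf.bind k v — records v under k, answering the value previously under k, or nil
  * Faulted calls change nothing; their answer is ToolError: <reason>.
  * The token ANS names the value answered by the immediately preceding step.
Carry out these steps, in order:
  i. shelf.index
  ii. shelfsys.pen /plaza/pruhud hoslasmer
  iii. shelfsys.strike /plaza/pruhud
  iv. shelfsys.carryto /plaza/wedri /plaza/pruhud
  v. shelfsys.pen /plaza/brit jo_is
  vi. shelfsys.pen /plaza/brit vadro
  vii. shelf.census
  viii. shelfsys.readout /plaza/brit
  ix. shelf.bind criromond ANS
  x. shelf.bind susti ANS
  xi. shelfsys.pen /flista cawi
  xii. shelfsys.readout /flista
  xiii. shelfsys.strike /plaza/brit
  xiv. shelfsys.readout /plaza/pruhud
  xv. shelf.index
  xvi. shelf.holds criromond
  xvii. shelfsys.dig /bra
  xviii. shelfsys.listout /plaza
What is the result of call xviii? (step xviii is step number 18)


Answer: [pruhud]

Derivation:
-> shelf.index()
<- [criromond, zudu]
-> shelfsys.pen(p=/plaza/pruhud, c=hoslasmer)
<- created
-> shelfsys.strike(p=/plaza/pruhud)
<- ok
-> shelfsys.carryto(s=/plaza/wedri, d=/plaza/pruhud)
<- ok
-> shelfsys.pen(p=/plaza/brit, c=jo_is)
<- created
-> shelfsys.pen(p=/plaza/brit, c=vadro)
<- overwrote
-> shelf.census()
<- 2
-> shelfsys.readout(p=/plaza/brit)
<- vadro
-> shelf.bind(k=criromond, v=ANS)
<- 279
-> shelf.bind(k=susti, v=ANS)
<- nil
-> shelfsys.pen(p=/flista, c=cawi)
<- created
-> shelfsys.readout(p=/flista)
<- cawi
-> shelfsys.strike(p=/plaza/brit)
<- ok
-> shelfsys.readout(p=/plaza/pruhud)
<- slepemp_ust
-> shelf.index()
<- [criromond, susti, zudu]
-> shelf.holds(k=criromond)
<- yes
-> shelfsys.dig(p=/bra)
<- ok
-> shelfsys.listout(p=/plaza)
<- [pruhud]


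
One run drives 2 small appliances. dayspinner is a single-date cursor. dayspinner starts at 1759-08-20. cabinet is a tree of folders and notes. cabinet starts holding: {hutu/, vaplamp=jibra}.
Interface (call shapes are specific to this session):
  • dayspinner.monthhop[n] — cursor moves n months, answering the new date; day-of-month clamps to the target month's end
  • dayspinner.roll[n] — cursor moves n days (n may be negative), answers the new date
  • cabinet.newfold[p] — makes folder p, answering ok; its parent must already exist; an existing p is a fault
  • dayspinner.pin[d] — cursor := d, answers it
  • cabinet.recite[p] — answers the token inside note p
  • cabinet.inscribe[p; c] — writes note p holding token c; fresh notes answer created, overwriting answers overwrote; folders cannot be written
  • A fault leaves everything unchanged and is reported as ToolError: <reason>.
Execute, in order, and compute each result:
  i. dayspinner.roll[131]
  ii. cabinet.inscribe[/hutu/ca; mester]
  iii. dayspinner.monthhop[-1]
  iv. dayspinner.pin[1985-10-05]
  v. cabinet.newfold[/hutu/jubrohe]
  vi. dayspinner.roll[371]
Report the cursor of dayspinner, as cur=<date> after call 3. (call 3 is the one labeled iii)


Answer: cur=1759-11-29

Derivation:
~$ dayspinner.roll n→131
  1759-12-29
~$ cabinet.inscribe p→/hutu/ca c→mester
  created
~$ dayspinner.monthhop n→-1
  1759-11-29
~$ dayspinner.pin d→1985-10-05
  1985-10-05
~$ cabinet.newfold p→/hutu/jubrohe
  ok
~$ dayspinner.roll n→371
  1986-10-11


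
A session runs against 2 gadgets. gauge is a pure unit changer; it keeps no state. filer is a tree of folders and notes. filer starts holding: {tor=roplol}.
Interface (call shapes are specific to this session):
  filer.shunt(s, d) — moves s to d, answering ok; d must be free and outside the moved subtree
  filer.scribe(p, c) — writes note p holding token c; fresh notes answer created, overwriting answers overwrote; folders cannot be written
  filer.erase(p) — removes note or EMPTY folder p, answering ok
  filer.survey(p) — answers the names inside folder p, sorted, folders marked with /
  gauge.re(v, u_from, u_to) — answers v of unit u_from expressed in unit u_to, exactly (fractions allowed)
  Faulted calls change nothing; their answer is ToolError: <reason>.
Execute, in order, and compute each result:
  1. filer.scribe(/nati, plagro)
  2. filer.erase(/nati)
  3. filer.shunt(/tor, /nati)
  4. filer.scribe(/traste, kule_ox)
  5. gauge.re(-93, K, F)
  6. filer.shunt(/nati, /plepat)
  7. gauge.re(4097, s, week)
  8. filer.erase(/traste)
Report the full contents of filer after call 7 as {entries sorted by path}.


Answer: {plepat=roplol, traste=kule_ox}

Derivation:
;; 1. filer.scribe(p=/nati, c=plagro) -> created
;; 2. filer.erase(p=/nati) -> ok
;; 3. filer.shunt(s=/tor, d=/nati) -> ok
;; 4. filer.scribe(p=/traste, c=kule_ox) -> created
;; 5. gauge.re(v=-93, u_from=K, u_to=F) -> -62707/100
;; 6. filer.shunt(s=/nati, d=/plepat) -> ok
;; 7. gauge.re(v=4097, u_from=s, u_to=week) -> 4097/604800
;; 8. filer.erase(p=/traste) -> ok


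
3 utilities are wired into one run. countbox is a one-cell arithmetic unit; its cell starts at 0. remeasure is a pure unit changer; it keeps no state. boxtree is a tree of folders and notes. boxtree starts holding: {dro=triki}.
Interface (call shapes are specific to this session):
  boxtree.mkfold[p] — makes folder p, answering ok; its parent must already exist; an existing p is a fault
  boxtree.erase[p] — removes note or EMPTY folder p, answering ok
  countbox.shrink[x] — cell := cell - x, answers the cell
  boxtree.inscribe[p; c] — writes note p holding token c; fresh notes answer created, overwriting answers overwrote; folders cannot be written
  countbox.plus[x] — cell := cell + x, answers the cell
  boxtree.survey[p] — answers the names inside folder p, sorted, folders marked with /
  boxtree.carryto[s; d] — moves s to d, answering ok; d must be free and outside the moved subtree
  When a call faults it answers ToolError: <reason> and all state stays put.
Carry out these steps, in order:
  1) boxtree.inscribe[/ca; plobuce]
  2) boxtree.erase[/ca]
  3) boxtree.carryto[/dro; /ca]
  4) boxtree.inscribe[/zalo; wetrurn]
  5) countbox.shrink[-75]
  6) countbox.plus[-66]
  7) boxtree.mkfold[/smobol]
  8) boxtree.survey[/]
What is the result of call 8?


Answer: [ca, smobol/, zalo]

Derivation:
>> boxtree.inscribe(p→/ca, c→plobuce)
<< created
>> boxtree.erase(p→/ca)
<< ok
>> boxtree.carryto(s→/dro, d→/ca)
<< ok
>> boxtree.inscribe(p→/zalo, c→wetrurn)
<< created
>> countbox.shrink(x→-75)
<< 75
>> countbox.plus(x→-66)
<< 9
>> boxtree.mkfold(p→/smobol)
<< ok
>> boxtree.survey(p→/)
<< [ca, smobol/, zalo]


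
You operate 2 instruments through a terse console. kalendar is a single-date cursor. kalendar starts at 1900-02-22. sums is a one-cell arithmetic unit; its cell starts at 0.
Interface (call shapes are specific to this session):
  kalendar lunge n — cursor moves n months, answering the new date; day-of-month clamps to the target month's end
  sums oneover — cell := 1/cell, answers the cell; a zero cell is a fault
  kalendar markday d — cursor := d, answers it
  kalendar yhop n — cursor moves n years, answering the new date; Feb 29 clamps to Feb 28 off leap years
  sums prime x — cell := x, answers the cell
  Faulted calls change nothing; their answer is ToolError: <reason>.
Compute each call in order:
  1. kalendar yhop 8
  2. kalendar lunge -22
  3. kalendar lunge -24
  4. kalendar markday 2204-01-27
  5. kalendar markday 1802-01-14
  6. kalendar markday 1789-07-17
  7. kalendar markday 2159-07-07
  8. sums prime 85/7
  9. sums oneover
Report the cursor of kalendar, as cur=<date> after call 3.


> kalendar yhop n→8
  1908-02-22
> kalendar lunge n→-22
  1906-04-22
> kalendar lunge n→-24
  1904-04-22
> kalendar markday d→2204-01-27
  2204-01-27
> kalendar markday d→1802-01-14
  1802-01-14
> kalendar markday d→1789-07-17
  1789-07-17
> kalendar markday d→2159-07-07
  2159-07-07
> sums prime x→85/7
  85/7
> sums oneover
  7/85

Answer: cur=1904-04-22


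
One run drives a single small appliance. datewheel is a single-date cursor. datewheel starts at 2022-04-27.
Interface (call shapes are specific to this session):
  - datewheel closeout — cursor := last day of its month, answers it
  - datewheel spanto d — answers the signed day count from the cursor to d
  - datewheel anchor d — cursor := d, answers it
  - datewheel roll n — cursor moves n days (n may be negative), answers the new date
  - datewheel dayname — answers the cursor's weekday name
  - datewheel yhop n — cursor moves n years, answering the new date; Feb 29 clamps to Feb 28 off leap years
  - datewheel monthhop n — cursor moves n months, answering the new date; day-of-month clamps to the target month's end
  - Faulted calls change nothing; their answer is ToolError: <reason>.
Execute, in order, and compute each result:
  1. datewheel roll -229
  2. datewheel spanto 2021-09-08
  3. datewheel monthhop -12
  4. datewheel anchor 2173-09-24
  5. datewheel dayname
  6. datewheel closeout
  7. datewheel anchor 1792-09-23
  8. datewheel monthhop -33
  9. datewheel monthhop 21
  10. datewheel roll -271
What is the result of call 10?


-> datewheel roll(n='-229')
<- 2021-09-10
-> datewheel spanto(d='2021-09-08')
<- -2
-> datewheel monthhop(n='-12')
<- 2020-09-10
-> datewheel anchor(d='2173-09-24')
<- 2173-09-24
-> datewheel dayname()
<- Friday
-> datewheel closeout()
<- 2173-09-30
-> datewheel anchor(d='1792-09-23')
<- 1792-09-23
-> datewheel monthhop(n='-33')
<- 1789-12-23
-> datewheel monthhop(n='21')
<- 1791-09-23
-> datewheel roll(n='-271')
<- 1790-12-26

Answer: 1790-12-26


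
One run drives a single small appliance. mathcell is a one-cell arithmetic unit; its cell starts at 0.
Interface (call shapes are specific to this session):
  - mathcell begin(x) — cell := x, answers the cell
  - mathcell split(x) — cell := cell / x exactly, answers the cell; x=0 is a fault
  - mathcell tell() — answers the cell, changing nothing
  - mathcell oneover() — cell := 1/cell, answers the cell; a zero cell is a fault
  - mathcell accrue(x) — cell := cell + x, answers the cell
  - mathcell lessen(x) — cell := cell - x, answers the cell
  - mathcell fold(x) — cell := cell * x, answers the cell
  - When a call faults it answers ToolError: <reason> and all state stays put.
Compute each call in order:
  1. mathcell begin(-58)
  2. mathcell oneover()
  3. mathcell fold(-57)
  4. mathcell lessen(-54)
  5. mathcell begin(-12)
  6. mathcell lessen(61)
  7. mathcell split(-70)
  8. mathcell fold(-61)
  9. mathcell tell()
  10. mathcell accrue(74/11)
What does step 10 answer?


Answer: -43803/770

Derivation:
~$ mathcell begin -58
:: -58
~$ mathcell oneover
:: -1/58
~$ mathcell fold -57
:: 57/58
~$ mathcell lessen -54
:: 3189/58
~$ mathcell begin -12
:: -12
~$ mathcell lessen 61
:: -73
~$ mathcell split -70
:: 73/70
~$ mathcell fold -61
:: -4453/70
~$ mathcell tell
:: -4453/70
~$ mathcell accrue 74/11
:: -43803/770


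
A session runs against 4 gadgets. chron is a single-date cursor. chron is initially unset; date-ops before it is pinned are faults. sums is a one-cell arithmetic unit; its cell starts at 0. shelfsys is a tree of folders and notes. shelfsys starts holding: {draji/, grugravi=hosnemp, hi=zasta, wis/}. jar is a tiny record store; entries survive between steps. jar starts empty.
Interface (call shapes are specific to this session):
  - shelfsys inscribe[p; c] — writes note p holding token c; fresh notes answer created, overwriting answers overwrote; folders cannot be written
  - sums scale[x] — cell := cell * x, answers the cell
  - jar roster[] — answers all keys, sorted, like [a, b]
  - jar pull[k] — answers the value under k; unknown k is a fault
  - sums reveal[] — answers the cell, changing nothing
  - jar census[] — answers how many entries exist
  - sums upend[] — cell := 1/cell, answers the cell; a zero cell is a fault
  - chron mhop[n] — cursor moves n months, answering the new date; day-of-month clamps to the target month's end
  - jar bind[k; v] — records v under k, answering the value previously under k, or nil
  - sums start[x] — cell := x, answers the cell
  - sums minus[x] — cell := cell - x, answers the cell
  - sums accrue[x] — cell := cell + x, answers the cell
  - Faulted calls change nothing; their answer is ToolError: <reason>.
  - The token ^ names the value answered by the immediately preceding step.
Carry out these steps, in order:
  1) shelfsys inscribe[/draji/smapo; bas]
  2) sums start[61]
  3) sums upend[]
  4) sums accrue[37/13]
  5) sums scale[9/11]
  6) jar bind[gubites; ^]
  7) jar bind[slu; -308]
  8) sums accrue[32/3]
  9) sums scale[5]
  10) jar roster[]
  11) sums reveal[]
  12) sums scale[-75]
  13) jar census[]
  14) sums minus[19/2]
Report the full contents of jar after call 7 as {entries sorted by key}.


I use shelfsys inscribe with p→/draji/smapo, c→bas, → created.
Using sums start with x→61, — result: 61.
I call sums upend, — result: 1/61.
Then sums accrue with x→37/13, giving 2270/793.
I invoke sums scale with x→9/11, yielding 20430/8723.
Now I run jar bind with k→gubites, v→^, and observe nil.
Next I call jar bind with k→slu, v→-308: nil.
I invoke sums accrue with x→32/3: 340426/26169.
I call sums scale with x→5, → 1702130/26169.
I invoke jar roster(), which returns [gubites, slu].
I try sums reveal(), and get 1702130/26169.
Calling sums scale with x→-75, which returns -42553250/8723.
I invoke jar census, giving 2.
I run sums minus with x→19/2, and see -85272237/17446.

Answer: {gubites=20430/8723, slu=-308}


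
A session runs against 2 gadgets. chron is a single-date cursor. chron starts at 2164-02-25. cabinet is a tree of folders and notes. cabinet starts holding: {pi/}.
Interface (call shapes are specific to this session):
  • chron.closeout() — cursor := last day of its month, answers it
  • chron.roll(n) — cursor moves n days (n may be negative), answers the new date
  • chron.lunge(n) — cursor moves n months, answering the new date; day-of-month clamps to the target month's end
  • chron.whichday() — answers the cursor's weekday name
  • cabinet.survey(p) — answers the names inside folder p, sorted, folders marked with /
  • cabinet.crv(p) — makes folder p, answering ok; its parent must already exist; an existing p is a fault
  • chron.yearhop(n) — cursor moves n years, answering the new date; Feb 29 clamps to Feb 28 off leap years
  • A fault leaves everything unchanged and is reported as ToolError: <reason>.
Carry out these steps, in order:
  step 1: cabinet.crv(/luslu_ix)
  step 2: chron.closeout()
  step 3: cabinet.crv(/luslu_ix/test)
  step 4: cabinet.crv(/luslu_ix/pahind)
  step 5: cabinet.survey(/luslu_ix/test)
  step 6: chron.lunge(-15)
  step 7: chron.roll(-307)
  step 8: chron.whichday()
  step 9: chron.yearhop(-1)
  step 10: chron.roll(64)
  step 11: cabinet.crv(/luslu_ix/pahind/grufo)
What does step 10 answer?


Answer: 2161-03-31

Derivation:
-> cabinet.crv(p: /luslu_ix)
<- ok
-> chron.closeout()
<- 2164-02-29
-> cabinet.crv(p: /luslu_ix/test)
<- ok
-> cabinet.crv(p: /luslu_ix/pahind)
<- ok
-> cabinet.survey(p: /luslu_ix/test)
<- []
-> chron.lunge(n: -15)
<- 2162-11-29
-> chron.roll(n: -307)
<- 2162-01-26
-> chron.whichday()
<- Tuesday
-> chron.yearhop(n: -1)
<- 2161-01-26
-> chron.roll(n: 64)
<- 2161-03-31
-> cabinet.crv(p: /luslu_ix/pahind/grufo)
<- ok


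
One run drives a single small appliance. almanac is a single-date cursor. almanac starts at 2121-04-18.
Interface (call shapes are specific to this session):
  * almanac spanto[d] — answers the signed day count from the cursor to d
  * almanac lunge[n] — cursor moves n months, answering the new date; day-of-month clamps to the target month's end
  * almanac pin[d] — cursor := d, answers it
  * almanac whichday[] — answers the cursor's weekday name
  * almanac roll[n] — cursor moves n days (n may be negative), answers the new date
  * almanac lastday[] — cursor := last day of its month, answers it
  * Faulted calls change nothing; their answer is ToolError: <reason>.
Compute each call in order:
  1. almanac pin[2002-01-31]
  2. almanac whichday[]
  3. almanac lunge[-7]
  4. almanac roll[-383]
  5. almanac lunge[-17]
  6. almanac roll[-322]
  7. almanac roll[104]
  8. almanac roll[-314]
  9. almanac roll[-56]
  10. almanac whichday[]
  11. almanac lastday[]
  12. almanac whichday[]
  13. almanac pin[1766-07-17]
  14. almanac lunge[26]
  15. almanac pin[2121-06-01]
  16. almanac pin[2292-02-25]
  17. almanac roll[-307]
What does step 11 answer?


Using almanac pin with d→2002-01-31: 2002-01-31.
I invoke almanac whichday(), yielding Thursday.
I use almanac lunge with n→-7, and see 2001-06-30.
Next I call almanac roll with n→-383, giving 2000-06-12.
Then almanac lunge with n→-17, giving 1999-01-12.
I call almanac roll with n→-322: 1998-02-24.
I call almanac roll with n→104, → 1998-06-08.
Using almanac roll with n→-314, → 1997-07-29.
I call almanac roll with n→-56, and observe 1997-06-03.
I invoke almanac whichday, yielding Tuesday.
I call almanac lastday, and get 1997-06-30.
Invoking almanac whichday(), — result: Monday.
I try almanac pin with d→1766-07-17, → 1766-07-17.
I run almanac lunge with n→26, → 1768-09-17.
I invoke almanac pin with d→2121-06-01: 2121-06-01.
I use almanac pin with d→2292-02-25, — result: 2292-02-25.
I use almanac roll with n→-307, giving 2291-04-24.

Answer: 1997-06-30


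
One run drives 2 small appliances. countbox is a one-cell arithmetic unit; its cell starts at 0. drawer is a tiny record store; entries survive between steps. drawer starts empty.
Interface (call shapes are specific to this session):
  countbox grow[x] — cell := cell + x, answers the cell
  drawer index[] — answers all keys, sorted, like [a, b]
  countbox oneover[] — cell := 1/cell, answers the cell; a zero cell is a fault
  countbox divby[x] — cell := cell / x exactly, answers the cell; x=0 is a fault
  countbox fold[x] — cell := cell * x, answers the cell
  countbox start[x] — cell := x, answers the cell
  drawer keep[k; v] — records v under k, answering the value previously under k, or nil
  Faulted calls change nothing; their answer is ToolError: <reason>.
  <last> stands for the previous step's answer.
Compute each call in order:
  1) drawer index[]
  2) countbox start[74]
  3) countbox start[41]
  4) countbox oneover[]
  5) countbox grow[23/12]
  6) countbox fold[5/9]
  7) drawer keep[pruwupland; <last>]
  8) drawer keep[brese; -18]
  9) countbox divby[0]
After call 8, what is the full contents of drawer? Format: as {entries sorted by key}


Answer: {brese=-18, pruwupland=4775/4428}

Derivation:
I use drawer index: [].
I call countbox start passing x='74', → 74.
I use countbox start passing x='41': 41.
Using countbox oneover(), and observe 1/41.
I use countbox grow passing x='23/12', which returns 955/492.
I invoke countbox fold passing x='5/9', yielding 4775/4428.
I use drawer keep passing k='pruwupland', v='<last>', and observe nil.
I try drawer keep passing k='brese', v='-18', and see nil.
I try countbox divby passing x='0', — result: ToolError: division by zero.


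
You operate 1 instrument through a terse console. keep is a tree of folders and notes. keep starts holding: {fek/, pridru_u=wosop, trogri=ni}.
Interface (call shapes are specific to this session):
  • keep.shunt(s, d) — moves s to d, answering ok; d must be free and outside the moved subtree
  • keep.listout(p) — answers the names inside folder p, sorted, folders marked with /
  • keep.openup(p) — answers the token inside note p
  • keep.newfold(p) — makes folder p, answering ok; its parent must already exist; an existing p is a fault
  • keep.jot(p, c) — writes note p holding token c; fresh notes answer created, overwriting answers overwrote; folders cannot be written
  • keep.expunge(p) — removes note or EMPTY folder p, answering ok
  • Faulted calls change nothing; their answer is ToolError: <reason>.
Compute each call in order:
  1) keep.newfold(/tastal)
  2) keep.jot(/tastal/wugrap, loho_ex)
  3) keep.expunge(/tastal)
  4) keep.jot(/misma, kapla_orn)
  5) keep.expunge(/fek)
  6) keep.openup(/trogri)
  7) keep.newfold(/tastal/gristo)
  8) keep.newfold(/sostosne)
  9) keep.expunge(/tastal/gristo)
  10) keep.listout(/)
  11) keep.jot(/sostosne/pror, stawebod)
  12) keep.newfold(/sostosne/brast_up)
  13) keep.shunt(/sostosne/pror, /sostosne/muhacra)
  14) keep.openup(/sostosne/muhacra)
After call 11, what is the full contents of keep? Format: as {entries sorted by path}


Answer: {misma=kapla_orn, pridru_u=wosop, sostosne/, sostosne/pror=stawebod, tastal/, tastal/wugrap=loho_ex, trogri=ni}

Derivation:
Do: keep.newfold[p→/tastal]
See: ok
Do: keep.jot[p→/tastal/wugrap; c→loho_ex]
See: created
Do: keep.expunge[p→/tastal]
See: ToolError: not empty
Do: keep.jot[p→/misma; c→kapla_orn]
See: created
Do: keep.expunge[p→/fek]
See: ok
Do: keep.openup[p→/trogri]
See: ni
Do: keep.newfold[p→/tastal/gristo]
See: ok
Do: keep.newfold[p→/sostosne]
See: ok
Do: keep.expunge[p→/tastal/gristo]
See: ok
Do: keep.listout[p→/]
See: [misma, pridru_u, sostosne/, tastal/, trogri]
Do: keep.jot[p→/sostosne/pror; c→stawebod]
See: created
Do: keep.newfold[p→/sostosne/brast_up]
See: ok
Do: keep.shunt[s→/sostosne/pror; d→/sostosne/muhacra]
See: ok
Do: keep.openup[p→/sostosne/muhacra]
See: stawebod


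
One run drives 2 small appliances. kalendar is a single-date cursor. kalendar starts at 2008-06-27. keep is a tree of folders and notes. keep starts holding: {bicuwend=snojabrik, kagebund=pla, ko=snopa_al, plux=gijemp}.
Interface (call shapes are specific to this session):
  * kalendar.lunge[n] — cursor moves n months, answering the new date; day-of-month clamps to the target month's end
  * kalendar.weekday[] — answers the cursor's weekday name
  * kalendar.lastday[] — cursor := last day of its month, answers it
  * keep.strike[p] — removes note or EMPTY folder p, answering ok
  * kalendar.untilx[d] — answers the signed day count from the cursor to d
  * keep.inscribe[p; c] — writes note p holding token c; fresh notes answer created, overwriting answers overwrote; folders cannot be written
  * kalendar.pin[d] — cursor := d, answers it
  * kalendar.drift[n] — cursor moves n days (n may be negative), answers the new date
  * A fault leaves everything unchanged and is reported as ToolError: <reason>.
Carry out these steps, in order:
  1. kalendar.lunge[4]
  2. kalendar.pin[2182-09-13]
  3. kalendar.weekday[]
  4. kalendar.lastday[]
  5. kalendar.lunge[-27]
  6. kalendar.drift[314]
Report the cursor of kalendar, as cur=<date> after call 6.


Answer: cur=2181-05-10

Derivation:
-- 1. kalendar.lunge(n='4') ~> 2008-10-27
-- 2. kalendar.pin(d='2182-09-13') ~> 2182-09-13
-- 3. kalendar.weekday() ~> Friday
-- 4. kalendar.lastday() ~> 2182-09-30
-- 5. kalendar.lunge(n='-27') ~> 2180-06-30
-- 6. kalendar.drift(n='314') ~> 2181-05-10


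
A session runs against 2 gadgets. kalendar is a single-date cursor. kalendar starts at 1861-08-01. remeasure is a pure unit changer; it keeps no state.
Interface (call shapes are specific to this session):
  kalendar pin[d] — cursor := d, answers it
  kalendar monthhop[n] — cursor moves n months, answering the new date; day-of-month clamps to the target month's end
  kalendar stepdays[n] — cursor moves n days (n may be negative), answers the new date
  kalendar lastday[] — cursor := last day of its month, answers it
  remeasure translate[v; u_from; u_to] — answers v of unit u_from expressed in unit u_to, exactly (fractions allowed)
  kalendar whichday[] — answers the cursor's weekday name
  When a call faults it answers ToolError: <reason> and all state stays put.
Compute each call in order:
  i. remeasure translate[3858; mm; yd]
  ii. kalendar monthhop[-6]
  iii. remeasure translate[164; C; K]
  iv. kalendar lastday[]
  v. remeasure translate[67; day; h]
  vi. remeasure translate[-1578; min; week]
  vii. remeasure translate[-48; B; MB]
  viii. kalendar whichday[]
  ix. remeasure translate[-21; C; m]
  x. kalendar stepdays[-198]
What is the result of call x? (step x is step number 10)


Answer: 1860-08-14

Derivation:
Act: remeasure translate[v=3858; u_from=mm; u_to=yd]
Obs: 3215/762
Act: kalendar monthhop[n=-6]
Obs: 1861-02-01
Act: remeasure translate[v=164; u_from=C; u_to=K]
Obs: 8743/20
Act: kalendar lastday[]
Obs: 1861-02-28
Act: remeasure translate[v=67; u_from=day; u_to=h]
Obs: 1608
Act: remeasure translate[v=-1578; u_from=min; u_to=week]
Obs: -263/1680
Act: remeasure translate[v=-48; u_from=B; u_to=MB]
Obs: -3/62500
Act: kalendar whichday[]
Obs: Thursday
Act: remeasure translate[v=-21; u_from=C; u_to=m]
Obs: ToolError: incompatible units
Act: kalendar stepdays[n=-198]
Obs: 1860-08-14


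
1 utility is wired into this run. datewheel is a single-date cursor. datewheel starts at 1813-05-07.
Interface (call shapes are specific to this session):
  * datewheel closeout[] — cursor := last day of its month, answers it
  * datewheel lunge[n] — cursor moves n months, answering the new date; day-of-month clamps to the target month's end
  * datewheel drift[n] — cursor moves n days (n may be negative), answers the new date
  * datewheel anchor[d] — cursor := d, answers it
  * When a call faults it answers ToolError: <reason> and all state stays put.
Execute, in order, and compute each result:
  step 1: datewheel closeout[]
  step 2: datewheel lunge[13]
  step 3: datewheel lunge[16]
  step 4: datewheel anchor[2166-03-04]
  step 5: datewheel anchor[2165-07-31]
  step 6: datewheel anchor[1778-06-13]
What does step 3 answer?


Answer: 1815-10-30

Derivation:
==> datewheel closeout()
<== 1813-05-31
==> datewheel lunge(13)
<== 1814-06-30
==> datewheel lunge(16)
<== 1815-10-30
==> datewheel anchor(2166-03-04)
<== 2166-03-04
==> datewheel anchor(2165-07-31)
<== 2165-07-31
==> datewheel anchor(1778-06-13)
<== 1778-06-13


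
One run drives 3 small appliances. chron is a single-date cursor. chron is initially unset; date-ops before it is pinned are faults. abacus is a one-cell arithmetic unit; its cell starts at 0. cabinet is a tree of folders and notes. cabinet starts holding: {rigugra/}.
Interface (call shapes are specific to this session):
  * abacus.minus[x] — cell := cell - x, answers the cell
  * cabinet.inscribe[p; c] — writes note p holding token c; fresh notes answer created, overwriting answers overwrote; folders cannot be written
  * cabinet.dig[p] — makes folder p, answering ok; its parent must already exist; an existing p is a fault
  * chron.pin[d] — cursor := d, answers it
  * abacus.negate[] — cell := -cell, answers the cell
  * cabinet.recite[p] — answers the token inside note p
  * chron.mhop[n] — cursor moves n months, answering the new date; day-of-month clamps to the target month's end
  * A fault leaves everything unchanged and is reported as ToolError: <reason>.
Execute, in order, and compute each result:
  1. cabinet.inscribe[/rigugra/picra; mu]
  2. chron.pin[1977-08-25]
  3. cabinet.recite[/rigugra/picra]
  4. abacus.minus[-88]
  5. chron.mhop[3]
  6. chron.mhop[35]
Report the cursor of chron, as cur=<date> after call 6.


Answer: cur=1980-10-25

Derivation:
! 1. inscribe(p='/rigugra/picra', c='mu') ~> created
! 2. pin(d='1977-08-25') ~> 1977-08-25
! 3. recite(p='/rigugra/picra') ~> mu
! 4. minus(x='-88') ~> 88
! 5. mhop(n='3') ~> 1977-11-25
! 6. mhop(n='35') ~> 1980-10-25


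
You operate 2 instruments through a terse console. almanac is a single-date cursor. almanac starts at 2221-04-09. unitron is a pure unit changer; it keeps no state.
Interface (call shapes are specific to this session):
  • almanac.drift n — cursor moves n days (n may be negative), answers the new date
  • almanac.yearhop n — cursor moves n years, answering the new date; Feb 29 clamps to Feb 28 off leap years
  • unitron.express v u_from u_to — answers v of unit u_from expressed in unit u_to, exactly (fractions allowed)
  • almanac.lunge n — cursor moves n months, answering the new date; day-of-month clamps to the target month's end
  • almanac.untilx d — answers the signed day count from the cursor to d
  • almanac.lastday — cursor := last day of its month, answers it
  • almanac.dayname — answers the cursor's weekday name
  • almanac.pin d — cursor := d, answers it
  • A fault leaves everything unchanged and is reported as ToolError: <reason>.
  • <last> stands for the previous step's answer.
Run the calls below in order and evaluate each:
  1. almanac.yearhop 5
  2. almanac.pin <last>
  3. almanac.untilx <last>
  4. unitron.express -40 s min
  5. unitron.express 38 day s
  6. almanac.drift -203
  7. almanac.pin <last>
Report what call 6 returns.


>> almanac.yearhop(n='5')
<< 2226-04-09
>> almanac.pin(d='<last>')
<< 2226-04-09
>> almanac.untilx(d='<last>')
<< 0
>> unitron.express(v='-40', u_from='s', u_to='min')
<< -2/3
>> unitron.express(v='38', u_from='day', u_to='s')
<< 3283200
>> almanac.drift(n='-203')
<< 2225-09-18
>> almanac.pin(d='<last>')
<< 2225-09-18

Answer: 2225-09-18


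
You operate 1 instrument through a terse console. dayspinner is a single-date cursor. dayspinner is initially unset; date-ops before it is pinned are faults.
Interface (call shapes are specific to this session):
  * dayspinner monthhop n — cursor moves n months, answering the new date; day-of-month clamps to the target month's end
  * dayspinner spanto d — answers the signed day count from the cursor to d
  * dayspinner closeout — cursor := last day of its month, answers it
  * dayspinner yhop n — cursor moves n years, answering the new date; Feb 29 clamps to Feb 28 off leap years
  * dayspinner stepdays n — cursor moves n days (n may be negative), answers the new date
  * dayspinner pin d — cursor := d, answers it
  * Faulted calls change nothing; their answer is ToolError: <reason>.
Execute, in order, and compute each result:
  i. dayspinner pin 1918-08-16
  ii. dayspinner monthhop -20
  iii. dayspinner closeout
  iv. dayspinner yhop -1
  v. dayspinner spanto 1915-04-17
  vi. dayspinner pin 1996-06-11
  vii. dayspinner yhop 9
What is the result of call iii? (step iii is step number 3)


Using dayspinner pin(d: 1918-08-16): 1918-08-16.
I invoke dayspinner monthhop(n: -20), and get 1916-12-16.
I try dayspinner closeout, which returns 1916-12-31.
Next I call dayspinner yhop(n: -1), which returns 1915-12-31.
I invoke dayspinner spanto(d: 1915-04-17), giving -258.
I use dayspinner pin(d: 1996-06-11), and see 1996-06-11.
Then dayspinner yhop(n: 9), and get 2005-06-11.

Answer: 1916-12-31


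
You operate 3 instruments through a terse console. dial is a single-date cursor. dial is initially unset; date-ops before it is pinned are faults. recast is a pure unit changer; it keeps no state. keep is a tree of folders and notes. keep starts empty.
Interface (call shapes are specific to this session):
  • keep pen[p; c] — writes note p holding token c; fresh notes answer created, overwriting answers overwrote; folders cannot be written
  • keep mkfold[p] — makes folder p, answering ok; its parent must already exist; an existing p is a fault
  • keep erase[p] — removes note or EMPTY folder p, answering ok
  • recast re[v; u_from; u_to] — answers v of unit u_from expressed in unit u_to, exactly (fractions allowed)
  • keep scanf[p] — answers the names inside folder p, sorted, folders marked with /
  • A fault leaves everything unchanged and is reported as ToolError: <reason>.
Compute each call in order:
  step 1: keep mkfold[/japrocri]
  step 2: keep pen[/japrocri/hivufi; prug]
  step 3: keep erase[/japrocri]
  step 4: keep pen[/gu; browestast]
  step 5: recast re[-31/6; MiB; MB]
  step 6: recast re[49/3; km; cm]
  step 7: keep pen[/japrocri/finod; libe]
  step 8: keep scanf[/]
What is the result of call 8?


Answer: [gu, japrocri/]

Derivation:
;; keep mkfold(p='/japrocri') => ok
;; keep pen(p='/japrocri/hivufi', c='prug') => created
;; keep erase(p='/japrocri') => ToolError: not empty
;; keep pen(p='/gu', c='browestast') => created
;; recast re(v='-31/6', u_from='MiB', u_to='MB') => -253952/46875
;; recast re(v='49/3', u_from='km', u_to='cm') => 4900000/3
;; keep pen(p='/japrocri/finod', c='libe') => created
;; keep scanf(p='/') => [gu, japrocri/]


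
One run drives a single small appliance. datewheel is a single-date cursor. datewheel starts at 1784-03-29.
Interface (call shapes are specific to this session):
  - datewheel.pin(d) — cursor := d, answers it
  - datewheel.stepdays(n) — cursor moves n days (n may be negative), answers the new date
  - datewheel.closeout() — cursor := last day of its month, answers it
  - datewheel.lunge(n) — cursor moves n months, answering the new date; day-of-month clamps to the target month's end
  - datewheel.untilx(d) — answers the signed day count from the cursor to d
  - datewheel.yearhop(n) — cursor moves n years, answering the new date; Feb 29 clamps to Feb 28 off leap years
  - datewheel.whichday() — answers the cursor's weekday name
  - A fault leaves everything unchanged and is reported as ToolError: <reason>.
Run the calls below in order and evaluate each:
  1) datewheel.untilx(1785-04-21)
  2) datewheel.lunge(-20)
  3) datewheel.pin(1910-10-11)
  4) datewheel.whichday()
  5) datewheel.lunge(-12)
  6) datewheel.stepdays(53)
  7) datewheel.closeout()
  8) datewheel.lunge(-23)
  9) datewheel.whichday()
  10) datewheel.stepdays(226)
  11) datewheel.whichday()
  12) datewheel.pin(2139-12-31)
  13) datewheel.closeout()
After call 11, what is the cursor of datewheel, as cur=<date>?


Answer: cur=1908-09-13

Derivation:
[in] datewheel.untilx d='1785-04-21'
[out] 388
[in] datewheel.lunge n='-20'
[out] 1782-07-29
[in] datewheel.pin d='1910-10-11'
[out] 1910-10-11
[in] datewheel.whichday
[out] Tuesday
[in] datewheel.lunge n='-12'
[out] 1909-10-11
[in] datewheel.stepdays n='53'
[out] 1909-12-03
[in] datewheel.closeout
[out] 1909-12-31
[in] datewheel.lunge n='-23'
[out] 1908-01-31
[in] datewheel.whichday
[out] Friday
[in] datewheel.stepdays n='226'
[out] 1908-09-13
[in] datewheel.whichday
[out] Sunday
[in] datewheel.pin d='2139-12-31'
[out] 2139-12-31
[in] datewheel.closeout
[out] 2139-12-31


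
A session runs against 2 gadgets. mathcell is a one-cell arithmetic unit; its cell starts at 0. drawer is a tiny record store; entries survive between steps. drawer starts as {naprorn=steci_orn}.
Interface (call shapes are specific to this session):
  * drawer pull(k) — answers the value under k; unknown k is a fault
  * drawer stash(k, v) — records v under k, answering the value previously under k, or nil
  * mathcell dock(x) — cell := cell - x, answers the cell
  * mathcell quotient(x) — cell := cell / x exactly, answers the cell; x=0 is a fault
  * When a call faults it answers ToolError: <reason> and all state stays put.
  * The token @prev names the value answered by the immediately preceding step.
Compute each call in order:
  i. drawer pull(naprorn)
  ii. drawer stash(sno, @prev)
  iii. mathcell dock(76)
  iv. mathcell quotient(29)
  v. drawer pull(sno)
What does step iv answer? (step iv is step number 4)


-- 1. drawer pull(naprorn) -> steci_orn
-- 2. drawer stash(sno, @prev) -> nil
-- 3. mathcell dock(76) -> -76
-- 4. mathcell quotient(29) -> -76/29
-- 5. drawer pull(sno) -> steci_orn

Answer: -76/29


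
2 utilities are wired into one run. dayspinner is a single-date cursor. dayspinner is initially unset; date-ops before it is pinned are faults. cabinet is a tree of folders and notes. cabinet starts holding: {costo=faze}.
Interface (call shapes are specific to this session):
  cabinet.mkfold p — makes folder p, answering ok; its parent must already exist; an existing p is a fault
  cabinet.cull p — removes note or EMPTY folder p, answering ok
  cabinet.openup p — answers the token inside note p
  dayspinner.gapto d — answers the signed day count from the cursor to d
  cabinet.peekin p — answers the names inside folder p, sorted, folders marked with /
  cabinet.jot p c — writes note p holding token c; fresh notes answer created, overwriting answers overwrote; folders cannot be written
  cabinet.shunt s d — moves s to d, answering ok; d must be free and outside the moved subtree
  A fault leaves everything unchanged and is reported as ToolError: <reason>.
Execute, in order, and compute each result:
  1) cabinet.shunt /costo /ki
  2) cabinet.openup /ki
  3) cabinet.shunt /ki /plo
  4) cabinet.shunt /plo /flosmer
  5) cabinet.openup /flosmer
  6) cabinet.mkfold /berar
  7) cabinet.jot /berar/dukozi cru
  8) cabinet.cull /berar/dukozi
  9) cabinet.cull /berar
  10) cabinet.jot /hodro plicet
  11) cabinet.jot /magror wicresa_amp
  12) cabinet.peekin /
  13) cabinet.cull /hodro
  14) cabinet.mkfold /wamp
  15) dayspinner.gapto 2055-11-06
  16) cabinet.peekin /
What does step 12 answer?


Step: shunt[s: /costo; d: /ki]
Result: ok
Step: openup[p: /ki]
Result: faze
Step: shunt[s: /ki; d: /plo]
Result: ok
Step: shunt[s: /plo; d: /flosmer]
Result: ok
Step: openup[p: /flosmer]
Result: faze
Step: mkfold[p: /berar]
Result: ok
Step: jot[p: /berar/dukozi; c: cru]
Result: created
Step: cull[p: /berar/dukozi]
Result: ok
Step: cull[p: /berar]
Result: ok
Step: jot[p: /hodro; c: plicet]
Result: created
Step: jot[p: /magror; c: wicresa_amp]
Result: created
Step: peekin[p: /]
Result: [flosmer, hodro, magror]
Step: cull[p: /hodro]
Result: ok
Step: mkfold[p: /wamp]
Result: ok
Step: gapto[d: 2055-11-06]
Result: ToolError: no date set
Step: peekin[p: /]
Result: [flosmer, magror, wamp/]

Answer: [flosmer, hodro, magror]
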